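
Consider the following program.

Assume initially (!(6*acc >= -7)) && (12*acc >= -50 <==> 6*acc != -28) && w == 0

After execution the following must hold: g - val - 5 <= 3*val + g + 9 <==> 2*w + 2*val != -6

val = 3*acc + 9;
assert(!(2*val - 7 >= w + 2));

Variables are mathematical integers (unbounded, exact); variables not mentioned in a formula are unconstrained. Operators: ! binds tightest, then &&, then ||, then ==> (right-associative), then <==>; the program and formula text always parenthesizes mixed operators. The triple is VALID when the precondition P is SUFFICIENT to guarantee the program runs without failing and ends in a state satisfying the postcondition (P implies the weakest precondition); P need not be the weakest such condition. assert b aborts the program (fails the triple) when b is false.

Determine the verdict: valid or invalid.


Working backward. After the program, the postcondition g - val - 5 <= 3*val + g + 9 <==> 2*w + 2*val != -6 must hold; in canonical form it is 4*val >= -14 <==> 2*val + 2*w != -6.
Before assert !(2*val - 7 >= w + 2): (!(2*val >= w + 9)) && (4*val >= -14 <==> 2*val + 2*w != -6)
Before val := 3*acc + 9: (!(6*acc >= w - 9)) && (12*acc >= -50 <==> 6*acc + 2*w != -24)
The weakest precondition is (!(6*acc >= w - 9)) && (12*acc >= -50 <==> 6*acc + 2*w != -24).
Check whether (!(6*acc >= -7)) && (12*acc >= -50 <==> 6*acc != -28) && w == 0 implies it.
Countermodel: at the initial state acc = -4, w = 0, the precondition holds but the weakest precondition fails.
Answer: invalid


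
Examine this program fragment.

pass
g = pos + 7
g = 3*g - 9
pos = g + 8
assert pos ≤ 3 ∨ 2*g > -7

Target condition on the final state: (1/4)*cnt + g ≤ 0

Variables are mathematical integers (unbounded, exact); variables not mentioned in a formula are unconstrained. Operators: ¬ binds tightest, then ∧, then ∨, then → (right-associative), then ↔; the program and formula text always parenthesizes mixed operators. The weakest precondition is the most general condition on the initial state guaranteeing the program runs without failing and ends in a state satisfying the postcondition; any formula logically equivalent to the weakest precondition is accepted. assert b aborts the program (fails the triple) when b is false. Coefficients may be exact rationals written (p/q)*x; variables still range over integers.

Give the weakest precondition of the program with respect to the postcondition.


Working backward. After the program, (1/4)*cnt + g ≤ 0 must hold.
Before assert pos ≤ 3 ∨ 2*g > -7: (pos ≤ 3 ∨ 2*g > -7) ∧ (1/4)*cnt + g ≤ 0
Before pos := g + 8: (g ≤ -5 ∨ 2*g > -7) ∧ (1/4)*cnt + g ≤ 0
Before g := 3*g - 9: (3*g ≤ 4 ∨ 6*g > 11) ∧ (1/4)*cnt + 3*g ≤ 9
Before g := pos + 7: (3*pos ≤ -17 ∨ 6*pos > -31) ∧ (1/4)*cnt + 3*pos ≤ -12
Before skip: (3*pos ≤ -17 ∨ 6*pos > -31) ∧ (1/4)*cnt + 3*pos ≤ -12
Answer: WP = (3*pos ≤ -17 ∨ 6*pos > -31) ∧ (1/4)*cnt + 3*pos ≤ -12


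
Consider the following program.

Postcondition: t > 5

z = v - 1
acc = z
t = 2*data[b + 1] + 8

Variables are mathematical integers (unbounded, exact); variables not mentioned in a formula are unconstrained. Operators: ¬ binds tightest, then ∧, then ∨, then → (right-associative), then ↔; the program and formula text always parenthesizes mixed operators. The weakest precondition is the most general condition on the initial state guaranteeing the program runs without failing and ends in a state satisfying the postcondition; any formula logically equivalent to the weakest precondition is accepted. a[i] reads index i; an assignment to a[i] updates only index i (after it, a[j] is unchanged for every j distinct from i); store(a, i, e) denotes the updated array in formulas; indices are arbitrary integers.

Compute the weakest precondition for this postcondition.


Working backward. After the program, t > 5 must hold.
Before t := 2*data[b + 1] + 8: 2*data[b + 1] > -3
Before acc := z: 2*data[b + 1] > -3
Before z := v - 1: 2*data[b + 1] > -3
Answer: WP = 2*data[b + 1] > -3


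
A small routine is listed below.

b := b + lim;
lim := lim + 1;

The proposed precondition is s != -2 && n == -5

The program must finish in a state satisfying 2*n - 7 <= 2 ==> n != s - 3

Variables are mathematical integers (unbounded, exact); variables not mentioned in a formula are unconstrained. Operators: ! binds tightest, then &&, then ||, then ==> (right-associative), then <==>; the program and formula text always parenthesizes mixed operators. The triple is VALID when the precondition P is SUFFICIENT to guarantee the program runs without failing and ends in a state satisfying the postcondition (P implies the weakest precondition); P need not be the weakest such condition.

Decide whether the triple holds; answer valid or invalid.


Working backward. After the program, the postcondition 2*n - 7 <= 2 ==> n != s - 3 must hold; in canonical form it is 2*n <= 9 ==> n != s - 3.
Before lim := lim + 1: 2*n <= 9 ==> n != s - 3
Before b := b + lim: 2*n <= 9 ==> n != s - 3
The weakest precondition is 2*n <= 9 ==> n != s - 3.
Check whether s != -2 && n == -5 implies it.
Every state satisfying the precondition satisfies the weakest precondition: the implication holds.
Answer: valid


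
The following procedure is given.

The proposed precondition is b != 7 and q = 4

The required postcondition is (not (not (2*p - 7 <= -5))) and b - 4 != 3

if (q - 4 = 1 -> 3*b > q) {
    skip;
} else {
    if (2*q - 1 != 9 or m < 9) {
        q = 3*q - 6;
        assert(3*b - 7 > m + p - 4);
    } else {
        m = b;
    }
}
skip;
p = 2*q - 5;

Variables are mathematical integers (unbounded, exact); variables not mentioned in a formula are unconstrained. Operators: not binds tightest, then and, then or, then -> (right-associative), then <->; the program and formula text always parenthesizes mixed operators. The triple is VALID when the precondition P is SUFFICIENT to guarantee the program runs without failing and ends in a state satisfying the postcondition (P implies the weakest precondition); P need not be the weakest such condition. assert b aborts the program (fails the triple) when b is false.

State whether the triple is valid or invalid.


Working backward. After the program, the postcondition (not (not (2*p - 7 <= -5))) and b - 4 != 3 must hold; in canonical form it is 2*p <= 2 and b != 7.
Before p := 2*q - 5: 4*q <= 12 and b != 7
Before skip: 4*q <= 12 and b != 7
Then branch requires 4*q <= 12 and b != 7; else branch requires ((2*q != 10 or m < 9) -> (3*b > m + p + 3 and 12*q <= 36 and b != 7)) and ((not (2*q != 10 or m < 9)) -> (4*q <= 12 and b != 7)).
Before the if: ((q = 5 -> 3*b > q) -> (4*q <= 12 and b != 7)) and ((not (q = 5 -> 3*b > q)) -> (((2*q != 10 or m < 9) -> (3*b > m + p + 3 and 12*q <= 36 and b != 7)) and ((not (2*q != 10 or m < 9)) -> (4*q <= 12 and b != 7))))
The weakest precondition is ((q = 5 -> 3*b > q) -> (4*q <= 12 and b != 7)) and ((not (q = 5 -> 3*b > q)) -> (((2*q != 10 or m < 9) -> (3*b > m + p + 3 and 12*q <= 36 and b != 7)) and ((not (2*q != 10 or m < 9)) -> (4*q <= 12 and b != 7)))).
Check whether b != 7 and q = 4 implies it.
Countermodel: at the initial state b = 8, m = 0, p = 0, q = 4, the precondition holds but the weakest precondition fails.
Answer: invalid


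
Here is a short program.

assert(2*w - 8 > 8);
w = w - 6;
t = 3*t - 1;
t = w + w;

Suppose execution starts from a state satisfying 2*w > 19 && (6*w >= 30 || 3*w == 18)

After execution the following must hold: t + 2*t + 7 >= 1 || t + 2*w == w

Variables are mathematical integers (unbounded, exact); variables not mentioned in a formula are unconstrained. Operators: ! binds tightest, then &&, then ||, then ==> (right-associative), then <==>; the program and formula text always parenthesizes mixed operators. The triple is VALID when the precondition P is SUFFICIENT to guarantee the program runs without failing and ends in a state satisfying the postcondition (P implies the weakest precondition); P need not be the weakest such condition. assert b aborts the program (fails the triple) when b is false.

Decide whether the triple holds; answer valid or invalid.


Working backward. After the program, the postcondition t + 2*t + 7 >= 1 || t + 2*w == w must hold; in canonical form it is 3*t >= -6 || t + w == 0.
Before t := w + w: 6*w >= -6 || 3*w == 0
Before t := 3*t - 1: 6*w >= -6 || 3*w == 0
Before w := w - 6: 6*w >= 30 || 3*w == 18
Before assert 2*w - 8 > 8: 2*w > 16 && (6*w >= 30 || 3*w == 18)
The weakest precondition is 2*w > 16 && (6*w >= 30 || 3*w == 18).
Check whether 2*w > 19 && (6*w >= 30 || 3*w == 18) implies it.
Every state satisfying the precondition satisfies the weakest precondition: the implication holds.
Answer: valid


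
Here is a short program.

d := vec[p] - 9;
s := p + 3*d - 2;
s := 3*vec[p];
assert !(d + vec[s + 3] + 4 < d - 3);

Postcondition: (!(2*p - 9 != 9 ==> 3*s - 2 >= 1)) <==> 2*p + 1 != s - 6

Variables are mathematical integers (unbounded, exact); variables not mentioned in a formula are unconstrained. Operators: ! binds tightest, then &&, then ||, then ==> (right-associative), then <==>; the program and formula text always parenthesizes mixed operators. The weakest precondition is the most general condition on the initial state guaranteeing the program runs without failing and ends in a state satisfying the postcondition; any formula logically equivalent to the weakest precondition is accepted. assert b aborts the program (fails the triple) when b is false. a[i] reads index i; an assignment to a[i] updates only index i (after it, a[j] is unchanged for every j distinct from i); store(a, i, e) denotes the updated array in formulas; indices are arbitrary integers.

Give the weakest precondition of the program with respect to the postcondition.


Working backward. After the program, the postcondition (!(2*p - 9 != 9 ==> 3*s - 2 >= 1)) <==> 2*p + 1 != s - 6 must hold; in canonical form it is (!(2*p != 18 ==> 3*s >= 3)) <==> 2*p != s - 7.
Before assert !(d + vec[s + 3] + 4 < d - 3): (!(vec[s + 3] < -7)) && ((!(2*p != 18 ==> 3*s >= 3)) <==> 2*p != s - 7)
Before s := 3*vec[p]: (!(vec[3*vec[p] + 3] < -7)) && ((!(2*p != 18 ==> 9*vec[p] >= 3)) <==> 2*p != 3*vec[p] - 7)
Before s := p + 3*d - 2: (!(vec[3*vec[p] + 3] < -7)) && ((!(2*p != 18 ==> 9*vec[p] >= 3)) <==> 2*p != 3*vec[p] - 7)
Before d := vec[p] - 9: (!(vec[3*vec[p] + 3] < -7)) && ((!(2*p != 18 ==> 9*vec[p] >= 3)) <==> 2*p != 3*vec[p] - 7)
Answer: WP = (!(vec[3*vec[p] + 3] < -7)) && ((!(2*p != 18 ==> 9*vec[p] >= 3)) <==> 2*p != 3*vec[p] - 7)


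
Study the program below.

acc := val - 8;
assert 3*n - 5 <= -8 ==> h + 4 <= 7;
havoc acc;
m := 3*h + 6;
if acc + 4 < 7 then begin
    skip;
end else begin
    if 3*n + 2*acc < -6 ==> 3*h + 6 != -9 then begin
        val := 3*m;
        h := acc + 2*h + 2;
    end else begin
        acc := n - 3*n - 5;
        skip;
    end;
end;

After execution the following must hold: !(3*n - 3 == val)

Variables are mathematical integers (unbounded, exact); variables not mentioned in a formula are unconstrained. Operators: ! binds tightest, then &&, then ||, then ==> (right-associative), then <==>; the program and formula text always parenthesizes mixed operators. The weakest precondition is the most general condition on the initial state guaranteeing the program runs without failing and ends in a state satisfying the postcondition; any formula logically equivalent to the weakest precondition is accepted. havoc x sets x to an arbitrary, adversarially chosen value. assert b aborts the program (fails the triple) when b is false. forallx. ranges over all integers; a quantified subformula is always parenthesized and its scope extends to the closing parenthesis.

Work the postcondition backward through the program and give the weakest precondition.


Working backward. After the program, the postcondition !(3*n - 3 == val) must hold; in canonical form it is !(3*n == val + 3).
Then branch requires !(3*n == val + 3); else branch requires ((2*acc + 3*n < -6 ==> 3*h != -15) ==> (!(3*n == 3*m + 3))) && ((!(2*acc + 3*n < -6 ==> 3*h != -15)) ==> (!(3*n == val + 3))).
Before the if: (acc < 3 ==> (!(3*n == val + 3))) && ((!(acc < 3)) ==> (((2*acc + 3*n < -6 ==> 3*h != -15) ==> (!(3*n == 3*m + 3))) && ((!(2*acc + 3*n < -6 ==> 3*h != -15)) ==> (!(3*n == val + 3)))))
Before m := 3*h + 6: (acc < 3 ==> (!(3*n == val + 3))) && ((!(acc < 3)) ==> (((2*acc + 3*n < -6 ==> 3*h != -15) ==> (!(3*n == 9*h + 21))) && ((!(2*acc + 3*n < -6 ==> 3*h != -15)) ==> (!(3*n == val + 3)))))
Before havoc acc: forall acc_1. ((acc_1 < 3 ==> (!(3*n == val + 3))) && ((!(acc_1 < 3)) ==> (((2*acc_1 + 3*n < -6 ==> 3*h != -15) ==> (!(3*n == 9*h + 21))) && ((!(2*acc_1 + 3*n < -6 ==> 3*h != -15)) ==> (!(3*n == val + 3))))))
Before assert 3*n - 5 <= -8 ==> h + 4 <= 7: (3*n <= -3 ==> h <= 3) && (forall acc_1. ((acc_1 < 3 ==> (!(3*n == val + 3))) && ((!(acc_1 < 3)) ==> (((2*acc_1 + 3*n < -6 ==> 3*h != -15) ==> (!(3*n == 9*h + 21))) && ((!(2*acc_1 + 3*n < -6 ==> 3*h != -15)) ==> (!(3*n == val + 3)))))))
Before acc := val - 8: (3*n <= -3 ==> h <= 3) && (forall acc_1. ((acc_1 < 3 ==> (!(3*n == val + 3))) && ((!(acc_1 < 3)) ==> (((2*acc_1 + 3*n < -6 ==> 3*h != -15) ==> (!(3*n == 9*h + 21))) && ((!(2*acc_1 + 3*n < -6 ==> 3*h != -15)) ==> (!(3*n == val + 3)))))))
Answer: WP = (3*n <= -3 ==> h <= 3) && (forall acc_1. ((acc_1 < 3 ==> (!(3*n == val + 3))) && ((!(acc_1 < 3)) ==> (((2*acc_1 + 3*n < -6 ==> 3*h != -15) ==> (!(3*n == 9*h + 21))) && ((!(2*acc_1 + 3*n < -6 ==> 3*h != -15)) ==> (!(3*n == val + 3)))))))


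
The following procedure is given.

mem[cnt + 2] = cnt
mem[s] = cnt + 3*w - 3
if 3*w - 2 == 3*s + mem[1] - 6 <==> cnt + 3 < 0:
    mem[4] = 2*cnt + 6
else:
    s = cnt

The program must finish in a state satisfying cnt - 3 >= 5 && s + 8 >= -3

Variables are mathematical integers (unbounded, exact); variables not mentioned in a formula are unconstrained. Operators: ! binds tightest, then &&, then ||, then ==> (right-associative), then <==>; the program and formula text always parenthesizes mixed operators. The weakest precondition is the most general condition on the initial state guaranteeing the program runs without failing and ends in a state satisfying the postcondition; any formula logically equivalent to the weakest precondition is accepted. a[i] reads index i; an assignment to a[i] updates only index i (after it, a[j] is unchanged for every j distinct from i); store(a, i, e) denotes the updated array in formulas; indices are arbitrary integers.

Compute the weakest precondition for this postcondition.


Working backward. After the program, the postcondition cnt - 3 >= 5 && s + 8 >= -3 must hold; in canonical form it is cnt >= 8 && s >= -11.
Then branch requires cnt >= 8 && s >= -11; else branch requires cnt >= 8 && cnt >= -11.
Before the if: ((3*w == mem[1] + 3*s - 4 <==> cnt < -3) ==> (cnt >= 8 && s >= -11)) && ((!(3*w == mem[1] + 3*s - 4 <==> cnt < -3)) ==> (cnt >= 8 && cnt >= -11))
Before mem[s] := cnt + 3*w - 3: ((3*w == store(mem, s, cnt + 3*w - 3)[1] + 3*s - 4 <==> cnt < -3) ==> (cnt >= 8 && s >= -11)) && ((!(3*w == store(mem, s, cnt + 3*w - 3)[1] + 3*s - 4 <==> cnt < -3)) ==> (cnt >= 8 && cnt >= -11))
Before mem[cnt + 2] := cnt: ((3*w == store(store(mem, cnt + 2, cnt), s, cnt + 3*w - 3)[1] + 3*s - 4 <==> cnt < -3) ==> (cnt >= 8 && s >= -11)) && ((!(3*w == store(store(mem, cnt + 2, cnt), s, cnt + 3*w - 3)[1] + 3*s - 4 <==> cnt < -3)) ==> (cnt >= 8 && cnt >= -11))
Answer: WP = ((3*w == store(store(mem, cnt + 2, cnt), s, cnt + 3*w - 3)[1] + 3*s - 4 <==> cnt < -3) ==> (cnt >= 8 && s >= -11)) && ((!(3*w == store(store(mem, cnt + 2, cnt), s, cnt + 3*w - 3)[1] + 3*s - 4 <==> cnt < -3)) ==> (cnt >= 8 && cnt >= -11))


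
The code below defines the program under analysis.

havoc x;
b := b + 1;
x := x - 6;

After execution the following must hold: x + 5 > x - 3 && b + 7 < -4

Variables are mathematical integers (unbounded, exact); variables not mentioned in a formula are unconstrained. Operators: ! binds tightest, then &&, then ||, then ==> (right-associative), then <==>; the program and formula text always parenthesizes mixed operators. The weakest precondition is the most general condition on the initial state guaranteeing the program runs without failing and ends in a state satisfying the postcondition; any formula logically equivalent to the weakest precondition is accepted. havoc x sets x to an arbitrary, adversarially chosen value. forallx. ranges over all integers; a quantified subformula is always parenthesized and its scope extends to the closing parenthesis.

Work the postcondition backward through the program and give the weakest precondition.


Working backward. After the program, the postcondition x + 5 > x - 3 && b + 7 < -4 must hold; in canonical form it is b < -11.
Before x := x - 6: b < -11
Before b := b + 1: b < -12
Before havoc x: b < -12
Answer: WP = b < -12


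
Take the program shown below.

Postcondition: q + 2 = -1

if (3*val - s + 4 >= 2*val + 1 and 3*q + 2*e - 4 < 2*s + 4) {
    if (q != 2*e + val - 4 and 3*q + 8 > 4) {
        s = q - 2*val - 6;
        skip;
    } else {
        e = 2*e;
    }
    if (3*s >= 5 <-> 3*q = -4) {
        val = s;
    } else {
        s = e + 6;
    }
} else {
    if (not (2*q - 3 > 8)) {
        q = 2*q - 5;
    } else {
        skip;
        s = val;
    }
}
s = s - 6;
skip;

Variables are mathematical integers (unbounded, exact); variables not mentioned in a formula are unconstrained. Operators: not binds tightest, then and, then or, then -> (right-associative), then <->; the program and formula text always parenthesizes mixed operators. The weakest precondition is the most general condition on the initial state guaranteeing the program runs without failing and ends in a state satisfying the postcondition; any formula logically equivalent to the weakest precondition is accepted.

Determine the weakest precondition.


Working backward. After the program, the postcondition q + 2 = -1 must hold; in canonical form it is q = -3.
Before skip: q = -3
Before s := s - 6: q = -3
Then branch requires ((q != 2*e + val - 4 and 3*q > -4) -> (((3*q >= 6*val + 23 <-> 3*q = -4) -> q = -3) and ((not (3*q >= 6*val + 23 <-> 3*q = -4)) -> q = -3))) and ((not (q != 2*e + val - 4 and 3*q > -4)) -> (((3*s >= 5 <-> 3*q = -4) -> q = -3) and ((not (3*s >= 5 <-> 3*q = -4)) -> q = -3))); else branch requires ((not (2*q > 11)) -> 2*q = 2) and (2*q > 11 -> q = -3).
Before the if: ((val >= s - 3 and 2*e + 3*q < 2*s + 8) -> (((q != 2*e + val - 4 and 3*q > -4) -> (((3*q >= 6*val + 23 <-> 3*q = -4) -> q = -3) and ((not (3*q >= 6*val + 23 <-> 3*q = -4)) -> q = -3))) and ((not (q != 2*e + val - 4 and 3*q > -4)) -> (((3*s >= 5 <-> 3*q = -4) -> q = -3) and ((not (3*s >= 5 <-> 3*q = -4)) -> q = -3))))) and ((not (val >= s - 3 and 2*e + 3*q < 2*s + 8)) -> (((not (2*q > 11)) -> 2*q = 2) and (2*q > 11 -> q = -3)))
Answer: WP = ((val >= s - 3 and 2*e + 3*q < 2*s + 8) -> (((q != 2*e + val - 4 and 3*q > -4) -> (((3*q >= 6*val + 23 <-> 3*q = -4) -> q = -3) and ((not (3*q >= 6*val + 23 <-> 3*q = -4)) -> q = -3))) and ((not (q != 2*e + val - 4 and 3*q > -4)) -> (((3*s >= 5 <-> 3*q = -4) -> q = -3) and ((not (3*s >= 5 <-> 3*q = -4)) -> q = -3))))) and ((not (val >= s - 3 and 2*e + 3*q < 2*s + 8)) -> (((not (2*q > 11)) -> 2*q = 2) and (2*q > 11 -> q = -3)))


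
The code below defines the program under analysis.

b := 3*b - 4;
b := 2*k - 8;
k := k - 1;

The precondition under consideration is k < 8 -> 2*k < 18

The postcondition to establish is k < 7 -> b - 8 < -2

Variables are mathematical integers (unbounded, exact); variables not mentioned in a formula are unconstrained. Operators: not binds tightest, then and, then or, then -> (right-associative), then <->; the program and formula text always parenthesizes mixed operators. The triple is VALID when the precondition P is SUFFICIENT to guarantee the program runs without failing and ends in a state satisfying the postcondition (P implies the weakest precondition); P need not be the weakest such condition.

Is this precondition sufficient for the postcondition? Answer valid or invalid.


Working backward. After the program, the postcondition k < 7 -> b - 8 < -2 must hold; in canonical form it is k < 7 -> b < 6.
Before k := k - 1: k < 8 -> b < 6
Before b := 2*k - 8: k < 8 -> 2*k < 14
Before b := 3*b - 4: k < 8 -> 2*k < 14
The weakest precondition is k < 8 -> 2*k < 14.
Check whether k < 8 -> 2*k < 18 implies it.
Countermodel: at the initial state k = 7, the precondition holds but the weakest precondition fails.
Answer: invalid


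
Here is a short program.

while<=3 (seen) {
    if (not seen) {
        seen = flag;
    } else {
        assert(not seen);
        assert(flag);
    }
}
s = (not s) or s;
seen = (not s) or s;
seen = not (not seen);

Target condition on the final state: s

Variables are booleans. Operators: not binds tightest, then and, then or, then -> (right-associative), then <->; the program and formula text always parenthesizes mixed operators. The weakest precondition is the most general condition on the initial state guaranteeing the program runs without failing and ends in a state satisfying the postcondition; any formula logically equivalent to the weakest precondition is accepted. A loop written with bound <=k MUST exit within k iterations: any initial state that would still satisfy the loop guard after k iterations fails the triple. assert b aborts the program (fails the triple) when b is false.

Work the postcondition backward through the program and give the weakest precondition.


Working backward. After the program, s must hold.
Before seen := not (not seen): s
Before seen := (not s) or s: s
Before s := (not s) or s: true
Before the loop (bound <=3), unroll the exhaustion recursion (WP_0 = exit-now case; WP_j = one more guarded iteration, up to j = 3):
  WP_0: not seen
  WP_1: seen -> (((not seen) -> (not flag)) and (seen -> ((not seen) and flag)))
  WP_2: seen -> (((not seen) -> (flag -> (not flag))) and (seen -> ((not seen) and flag and (seen -> (((not seen) -> (not flag)) and (seen -> ((not seen) and flag)))))))
  WP_3: seen -> (((not seen) -> (flag -> (((not flag) -> (flag -> (not flag))) and (not flag)))) and (seen -> ((not seen) and flag and (seen -> (((not seen) -> (flag -> (not flag))) and (seen -> ((not seen) and flag and (seen -> (((not seen) -> (not flag)) and (seen -> ((not seen) and flag)))))))))))
So before the loop: seen -> (((not seen) -> (flag -> (((not flag) -> (flag -> (not flag))) and (not flag)))) and (seen -> ((not seen) and flag and (seen -> (((not seen) -> (flag -> (not flag))) and (seen -> ((not seen) and flag and (seen -> (((not seen) -> (not flag)) and (seen -> ((not seen) and flag)))))))))))
Answer: WP = seen -> (((not seen) -> (flag -> (((not flag) -> (flag -> (not flag))) and (not flag)))) and (seen -> ((not seen) and flag and (seen -> (((not seen) -> (flag -> (not flag))) and (seen -> ((not seen) and flag and (seen -> (((not seen) -> (not flag)) and (seen -> ((not seen) and flag)))))))))))


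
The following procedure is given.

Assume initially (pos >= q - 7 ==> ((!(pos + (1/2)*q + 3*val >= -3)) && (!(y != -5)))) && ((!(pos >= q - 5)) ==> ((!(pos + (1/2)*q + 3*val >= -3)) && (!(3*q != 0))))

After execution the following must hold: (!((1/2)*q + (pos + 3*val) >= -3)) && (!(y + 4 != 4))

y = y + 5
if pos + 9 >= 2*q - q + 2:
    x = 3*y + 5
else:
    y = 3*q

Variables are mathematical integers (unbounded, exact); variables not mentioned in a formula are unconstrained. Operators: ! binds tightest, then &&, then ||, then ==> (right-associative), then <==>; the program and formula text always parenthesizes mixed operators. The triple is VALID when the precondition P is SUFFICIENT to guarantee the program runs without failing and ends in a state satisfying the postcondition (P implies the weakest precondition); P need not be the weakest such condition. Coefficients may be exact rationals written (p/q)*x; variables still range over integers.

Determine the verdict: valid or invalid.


Working backward. After the program, the postcondition (!((1/2)*q + (pos + 3*val) >= -3)) && (!(y + 4 != 4)) must hold; in canonical form it is (!(pos + (1/2)*q + 3*val >= -3)) && (!(y != 0)).
Then branch requires (!(pos + (1/2)*q + 3*val >= -3)) && (!(y != 0)); else branch requires (!(pos + (1/2)*q + 3*val >= -3)) && (!(3*q != 0)).
Before the if: (pos >= q - 7 ==> ((!(pos + (1/2)*q + 3*val >= -3)) && (!(y != 0)))) && ((!(pos >= q - 7)) ==> ((!(pos + (1/2)*q + 3*val >= -3)) && (!(3*q != 0))))
Before y := y + 5: (pos >= q - 7 ==> ((!(pos + (1/2)*q + 3*val >= -3)) && (!(y != -5)))) && ((!(pos >= q - 7)) ==> ((!(pos + (1/2)*q + 3*val >= -3)) && (!(3*q != 0))))
The weakest precondition is (pos >= q - 7 ==> ((!(pos + (1/2)*q + 3*val >= -3)) && (!(y != -5)))) && ((!(pos >= q - 7)) ==> ((!(pos + (1/2)*q + 3*val >= -3)) && (!(3*q != 0)))).
Check whether (pos >= q - 7 ==> ((!(pos + (1/2)*q + 3*val >= -3)) && (!(y != -5)))) && ((!(pos >= q - 5)) ==> ((!(pos + (1/2)*q + 3*val >= -3)) && (!(3*q != 0)))) implies it.
Every state satisfying the precondition satisfies the weakest precondition: the implication holds.
Answer: valid


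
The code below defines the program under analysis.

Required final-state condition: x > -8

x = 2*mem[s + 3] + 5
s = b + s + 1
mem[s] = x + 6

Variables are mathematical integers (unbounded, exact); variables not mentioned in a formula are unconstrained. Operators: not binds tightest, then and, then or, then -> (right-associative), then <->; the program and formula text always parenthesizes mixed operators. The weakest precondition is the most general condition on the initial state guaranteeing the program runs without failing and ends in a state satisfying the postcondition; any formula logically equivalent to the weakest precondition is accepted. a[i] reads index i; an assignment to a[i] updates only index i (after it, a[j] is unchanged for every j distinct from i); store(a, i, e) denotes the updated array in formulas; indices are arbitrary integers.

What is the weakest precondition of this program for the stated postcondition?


Working backward. After the program, x > -8 must hold.
Before mem[s] := x + 6: x > -8
Before s := b + s + 1: x > -8
Before x := 2*mem[s + 3] + 5: 2*mem[s + 3] > -13
Answer: WP = 2*mem[s + 3] > -13


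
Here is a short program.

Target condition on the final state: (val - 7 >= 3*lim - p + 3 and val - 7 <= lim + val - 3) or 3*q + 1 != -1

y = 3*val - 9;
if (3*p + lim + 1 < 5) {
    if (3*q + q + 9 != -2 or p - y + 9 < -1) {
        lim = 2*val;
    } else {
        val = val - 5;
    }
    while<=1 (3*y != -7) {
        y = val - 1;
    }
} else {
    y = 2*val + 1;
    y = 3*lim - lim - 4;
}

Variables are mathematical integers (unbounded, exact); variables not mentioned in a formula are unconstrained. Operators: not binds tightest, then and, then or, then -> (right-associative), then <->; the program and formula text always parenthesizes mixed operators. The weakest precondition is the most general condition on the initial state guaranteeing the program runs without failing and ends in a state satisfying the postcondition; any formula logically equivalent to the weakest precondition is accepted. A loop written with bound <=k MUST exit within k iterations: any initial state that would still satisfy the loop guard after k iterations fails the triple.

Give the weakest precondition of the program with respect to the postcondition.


Working backward. After the program, the postcondition (val - 7 >= 3*lim - p + 3 and val - 7 <= lim + val - 3) or 3*q + 1 != -1 must hold; in canonical form it is (p + val >= 3*lim + 10 and lim >= -4) or 3*q != -2.
Then branch requires ((4*q != -11 or p < y - 10) -> ((3*y != -7 -> ((not (3*val != -4)) and ((p >= 5*val + 10 and 2*val >= -4) or 3*q != -2))) and ((not (3*y != -7)) -> ((p >= 5*val + 10 and 2*val >= -4) or 3*q != -2)))) and ((not (4*q != -11 or p < y - 10)) -> ((3*y != -7 -> ((not (3*val != 11)) and ((p + val >= 3*lim + 15 and lim >= -4) or 3*q != -2))) and ((not (3*y != -7)) -> ((p + val >= 3*lim + 15 and lim >= -4) or 3*q != -2)))); else branch requires (p + val >= 3*lim + 10 and lim >= -4) or 3*q != -2.
Before the if: (lim + 3*p < 4 -> (((4*q != -11 or p < y - 10) -> ((3*y != -7 -> ((not (3*val != -4)) and ((p >= 5*val + 10 and 2*val >= -4) or 3*q != -2))) and ((not (3*y != -7)) -> ((p >= 5*val + 10 and 2*val >= -4) or 3*q != -2)))) and ((not (4*q != -11 or p < y - 10)) -> ((3*y != -7 -> ((not (3*val != 11)) and ((p + val >= 3*lim + 15 and lim >= -4) or 3*q != -2))) and ((not (3*y != -7)) -> ((p + val >= 3*lim + 15 and lim >= -4) or 3*q != -2)))))) and ((not (lim + 3*p < 4)) -> ((p + val >= 3*lim + 10 and lim >= -4) or 3*q != -2))
Before y := 3*val - 9: (lim + 3*p < 4 -> (((4*q != -11 or p < 3*val - 19) -> ((9*val != 20 -> ((not (3*val != -4)) and ((p >= 5*val + 10 and 2*val >= -4) or 3*q != -2))) and ((not (9*val != 20)) -> ((p >= 5*val + 10 and 2*val >= -4) or 3*q != -2)))) and ((not (4*q != -11 or p < 3*val - 19)) -> ((9*val != 20 -> ((not (3*val != 11)) and ((p + val >= 3*lim + 15 and lim >= -4) or 3*q != -2))) and ((not (9*val != 20)) -> ((p + val >= 3*lim + 15 and lim >= -4) or 3*q != -2)))))) and ((not (lim + 3*p < 4)) -> ((p + val >= 3*lim + 10 and lim >= -4) or 3*q != -2))
Answer: WP = (lim + 3*p < 4 -> (((4*q != -11 or p < 3*val - 19) -> ((9*val != 20 -> ((not (3*val != -4)) and ((p >= 5*val + 10 and 2*val >= -4) or 3*q != -2))) and ((not (9*val != 20)) -> ((p >= 5*val + 10 and 2*val >= -4) or 3*q != -2)))) and ((not (4*q != -11 or p < 3*val - 19)) -> ((9*val != 20 -> ((not (3*val != 11)) and ((p + val >= 3*lim + 15 and lim >= -4) or 3*q != -2))) and ((not (9*val != 20)) -> ((p + val >= 3*lim + 15 and lim >= -4) or 3*q != -2)))))) and ((not (lim + 3*p < 4)) -> ((p + val >= 3*lim + 10 and lim >= -4) or 3*q != -2))


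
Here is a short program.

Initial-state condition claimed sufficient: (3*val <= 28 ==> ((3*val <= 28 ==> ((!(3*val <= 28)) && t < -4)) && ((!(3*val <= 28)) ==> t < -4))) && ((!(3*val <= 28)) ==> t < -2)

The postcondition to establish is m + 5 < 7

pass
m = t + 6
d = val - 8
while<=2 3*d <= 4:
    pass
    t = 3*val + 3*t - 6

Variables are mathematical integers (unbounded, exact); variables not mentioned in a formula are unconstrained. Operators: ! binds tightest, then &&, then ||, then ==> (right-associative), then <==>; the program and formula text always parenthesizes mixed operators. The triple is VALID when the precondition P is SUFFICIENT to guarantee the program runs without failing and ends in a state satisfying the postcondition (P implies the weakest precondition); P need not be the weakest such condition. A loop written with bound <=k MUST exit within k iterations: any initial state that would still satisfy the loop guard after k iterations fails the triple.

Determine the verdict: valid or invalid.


Working backward. After the program, the postcondition m + 5 < 7 must hold; in canonical form it is m < 2.
Before the loop (bound <=2), unroll the exhaustion recursion (WP_0 = exit-now case; WP_j = one more guarded iteration, up to j = 2):
  WP_0: (!(3*d <= 4)) && m < 2
  WP_1: (3*d <= 4 ==> ((!(3*d <= 4)) && m < 2)) && ((!(3*d <= 4)) ==> m < 2)
  WP_2: (3*d <= 4 ==> ((3*d <= 4 ==> ((!(3*d <= 4)) && m < 2)) && ((!(3*d <= 4)) ==> m < 2))) && ((!(3*d <= 4)) ==> m < 2)
So before the loop: (3*d <= 4 ==> ((3*d <= 4 ==> ((!(3*d <= 4)) && m < 2)) && ((!(3*d <= 4)) ==> m < 2))) && ((!(3*d <= 4)) ==> m < 2)
Before d := val - 8: (3*val <= 28 ==> ((3*val <= 28 ==> ((!(3*val <= 28)) && m < 2)) && ((!(3*val <= 28)) ==> m < 2))) && ((!(3*val <= 28)) ==> m < 2)
Before m := t + 6: (3*val <= 28 ==> ((3*val <= 28 ==> ((!(3*val <= 28)) && t < -4)) && ((!(3*val <= 28)) ==> t < -4))) && ((!(3*val <= 28)) ==> t < -4)
Before skip: (3*val <= 28 ==> ((3*val <= 28 ==> ((!(3*val <= 28)) && t < -4)) && ((!(3*val <= 28)) ==> t < -4))) && ((!(3*val <= 28)) ==> t < -4)
The weakest precondition is (3*val <= 28 ==> ((3*val <= 28 ==> ((!(3*val <= 28)) && t < -4)) && ((!(3*val <= 28)) ==> t < -4))) && ((!(3*val <= 28)) ==> t < -4).
Check whether (3*val <= 28 ==> ((3*val <= 28 ==> ((!(3*val <= 28)) && t < -4)) && ((!(3*val <= 28)) ==> t < -4))) && ((!(3*val <= 28)) ==> t < -2) implies it.
Countermodel: at the initial state t = -4, val = 10, the precondition holds but the weakest precondition fails.
Answer: invalid


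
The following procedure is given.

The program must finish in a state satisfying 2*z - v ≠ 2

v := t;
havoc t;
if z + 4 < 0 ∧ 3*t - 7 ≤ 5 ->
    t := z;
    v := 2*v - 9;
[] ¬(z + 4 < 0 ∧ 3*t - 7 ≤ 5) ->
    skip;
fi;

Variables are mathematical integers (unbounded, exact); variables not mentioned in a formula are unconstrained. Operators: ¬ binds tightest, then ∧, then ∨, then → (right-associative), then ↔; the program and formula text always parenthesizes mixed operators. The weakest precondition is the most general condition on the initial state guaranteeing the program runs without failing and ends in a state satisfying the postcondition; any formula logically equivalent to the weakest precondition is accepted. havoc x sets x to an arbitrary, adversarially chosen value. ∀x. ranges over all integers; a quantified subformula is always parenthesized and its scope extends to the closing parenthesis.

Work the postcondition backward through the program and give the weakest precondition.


Working backward. After the program, the postcondition 2*z - v ≠ 2 must hold; in canonical form it is 2*z ≠ v + 2.
Then branch requires 2*z ≠ 2*v - 7; else branch requires 2*z ≠ v + 2.
Before the if: ((z < -4 ∧ 3*t ≤ 12) → 2*z ≠ 2*v - 7) ∧ ((¬(z < -4 ∧ 3*t ≤ 12)) → 2*z ≠ v + 2)
Before havoc t: ∀t_1. (((z < -4 ∧ 3*t_1 ≤ 12) → 2*z ≠ 2*v - 7) ∧ ((¬(z < -4 ∧ 3*t_1 ≤ 12)) → 2*z ≠ v + 2))
Before v := t: ∀t_1. (((z < -4 ∧ 3*t_1 ≤ 12) → 2*z ≠ 2*t - 7) ∧ ((¬(z < -4 ∧ 3*t_1 ≤ 12)) → 2*z ≠ t + 2))
Answer: WP = ∀t_1. (((z < -4 ∧ 3*t_1 ≤ 12) → 2*z ≠ 2*t - 7) ∧ ((¬(z < -4 ∧ 3*t_1 ≤ 12)) → 2*z ≠ t + 2))


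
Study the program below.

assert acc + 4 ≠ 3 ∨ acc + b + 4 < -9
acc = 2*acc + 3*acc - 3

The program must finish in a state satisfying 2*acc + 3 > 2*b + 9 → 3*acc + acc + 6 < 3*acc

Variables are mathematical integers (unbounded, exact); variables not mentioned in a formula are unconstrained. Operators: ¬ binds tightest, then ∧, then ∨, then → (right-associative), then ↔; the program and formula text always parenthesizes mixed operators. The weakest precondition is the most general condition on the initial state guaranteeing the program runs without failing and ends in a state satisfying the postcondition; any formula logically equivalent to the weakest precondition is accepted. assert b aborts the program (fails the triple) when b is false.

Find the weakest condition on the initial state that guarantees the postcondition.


Working backward. After the program, the postcondition 2*acc + 3 > 2*b + 9 → 3*acc + acc + 6 < 3*acc must hold; in canonical form it is 2*acc > 2*b + 6 → acc < -6.
Before acc := 2*acc + 3*acc - 3: 10*acc > 2*b + 12 → 5*acc < -3
Before assert acc + 4 ≠ 3 ∨ acc + b + 4 < -9: (acc ≠ -1 ∨ acc + b < -13) ∧ (10*acc > 2*b + 12 → 5*acc < -3)
Answer: WP = (acc ≠ -1 ∨ acc + b < -13) ∧ (10*acc > 2*b + 12 → 5*acc < -3)


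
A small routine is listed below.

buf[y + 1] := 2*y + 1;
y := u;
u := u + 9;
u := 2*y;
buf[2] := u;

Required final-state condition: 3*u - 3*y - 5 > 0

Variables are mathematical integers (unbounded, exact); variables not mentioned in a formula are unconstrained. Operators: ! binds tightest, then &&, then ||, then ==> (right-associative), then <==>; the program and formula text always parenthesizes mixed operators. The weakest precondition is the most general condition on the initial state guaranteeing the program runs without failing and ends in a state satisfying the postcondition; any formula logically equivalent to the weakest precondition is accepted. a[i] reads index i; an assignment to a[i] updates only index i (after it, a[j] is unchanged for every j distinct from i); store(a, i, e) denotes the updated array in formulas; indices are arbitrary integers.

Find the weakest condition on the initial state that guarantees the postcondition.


Working backward. After the program, the postcondition 3*u - 3*y - 5 > 0 must hold; in canonical form it is 3*u > 3*y + 5.
Before buf[2] := u: 3*u > 3*y + 5
Before u := 2*y: 3*y > 5
Before u := u + 9: 3*y > 5
Before y := u: 3*u > 5
Before buf[y + 1] := 2*y + 1: 3*u > 5
Answer: WP = 3*u > 5


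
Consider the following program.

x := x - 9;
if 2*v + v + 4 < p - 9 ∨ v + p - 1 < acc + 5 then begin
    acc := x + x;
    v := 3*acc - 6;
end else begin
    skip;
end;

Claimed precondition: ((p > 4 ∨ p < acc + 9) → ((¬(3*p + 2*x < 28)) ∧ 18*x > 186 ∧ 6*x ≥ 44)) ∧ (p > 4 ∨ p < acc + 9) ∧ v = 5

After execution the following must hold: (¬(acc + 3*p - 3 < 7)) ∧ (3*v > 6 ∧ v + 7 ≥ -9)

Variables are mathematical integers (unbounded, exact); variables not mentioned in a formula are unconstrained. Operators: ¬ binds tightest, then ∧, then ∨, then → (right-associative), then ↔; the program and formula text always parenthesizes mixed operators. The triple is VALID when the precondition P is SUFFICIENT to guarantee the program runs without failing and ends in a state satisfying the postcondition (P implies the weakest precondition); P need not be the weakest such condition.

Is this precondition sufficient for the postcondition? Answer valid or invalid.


Working backward. After the program, the postcondition (¬(acc + 3*p - 3 < 7)) ∧ (3*v > 6 ∧ v + 7 ≥ -9) must hold; in canonical form it is (¬(acc + 3*p < 10)) ∧ 3*v > 6 ∧ v ≥ -16.
Then branch requires (¬(3*p + 2*x < 10)) ∧ 18*x > 24 ∧ 6*x ≥ -10; else branch requires (¬(acc + 3*p < 10)) ∧ 3*v > 6 ∧ v ≥ -16.
Before the if: ((3*v < p - 13 ∨ p + v < acc + 6) → ((¬(3*p + 2*x < 10)) ∧ 18*x > 24 ∧ 6*x ≥ -10)) ∧ ((¬(3*v < p - 13 ∨ p + v < acc + 6)) → ((¬(acc + 3*p < 10)) ∧ 3*v > 6 ∧ v ≥ -16))
Before x := x - 9: ((3*v < p - 13 ∨ p + v < acc + 6) → ((¬(3*p + 2*x < 28)) ∧ 18*x > 186 ∧ 6*x ≥ 44)) ∧ ((¬(3*v < p - 13 ∨ p + v < acc + 6)) → ((¬(acc + 3*p < 10)) ∧ 3*v > 6 ∧ v ≥ -16))
The weakest precondition is ((3*v < p - 13 ∨ p + v < acc + 6) → ((¬(3*p + 2*x < 28)) ∧ 18*x > 186 ∧ 6*x ≥ 44)) ∧ ((¬(3*v < p - 13 ∨ p + v < acc + 6)) → ((¬(acc + 3*p < 10)) ∧ 3*v > 6 ∧ v ≥ -16)).
Check whether ((p > 4 ∨ p < acc + 9) → ((¬(3*p + 2*x < 28)) ∧ 18*x > 186 ∧ 6*x ≥ 44)) ∧ (p > 4 ∨ p < acc + 9) ∧ v = 5 implies it.
Countermodel: at the initial state acc = -3, p = 4, v = 5, x = 11, the precondition holds but the weakest precondition fails.
Answer: invalid


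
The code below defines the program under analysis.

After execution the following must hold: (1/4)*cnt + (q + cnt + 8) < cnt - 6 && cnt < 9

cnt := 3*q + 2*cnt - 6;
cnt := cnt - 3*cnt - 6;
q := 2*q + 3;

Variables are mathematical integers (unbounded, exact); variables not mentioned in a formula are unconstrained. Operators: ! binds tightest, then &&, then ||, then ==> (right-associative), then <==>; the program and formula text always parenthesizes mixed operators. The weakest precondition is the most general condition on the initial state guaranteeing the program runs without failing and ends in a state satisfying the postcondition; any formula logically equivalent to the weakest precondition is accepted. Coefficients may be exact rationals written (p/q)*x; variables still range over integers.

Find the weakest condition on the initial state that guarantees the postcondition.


Working backward. After the program, the postcondition (1/4)*cnt + (q + cnt + 8) < cnt - 6 && cnt < 9 must hold; in canonical form it is (1/4)*cnt + q < -14 && cnt < 9.
Before q := 2*q + 3: (1/4)*cnt + 2*q < -17 && cnt < 9
Before cnt := cnt - 3*cnt - 6: 2*q < (1/2)*cnt - 31/2 && 2*cnt > -15
Before cnt := 3*q + 2*cnt - 6: (1/2)*q < cnt - 37/2 && 4*cnt + 6*q > -3
Answer: WP = (1/2)*q < cnt - 37/2 && 4*cnt + 6*q > -3


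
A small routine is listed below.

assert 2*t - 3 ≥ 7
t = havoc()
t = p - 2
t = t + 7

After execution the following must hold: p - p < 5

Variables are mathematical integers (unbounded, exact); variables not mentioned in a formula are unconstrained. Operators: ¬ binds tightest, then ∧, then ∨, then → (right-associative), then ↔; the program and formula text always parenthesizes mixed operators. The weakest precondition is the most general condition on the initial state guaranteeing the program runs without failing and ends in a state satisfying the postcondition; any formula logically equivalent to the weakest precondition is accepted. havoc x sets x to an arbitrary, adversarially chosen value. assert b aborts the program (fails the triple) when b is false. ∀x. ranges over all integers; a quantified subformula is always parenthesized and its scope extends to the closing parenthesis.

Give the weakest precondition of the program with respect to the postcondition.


Working backward. After the program, the postcondition p - p < 5 must hold; in canonical form it is true.
Before t := t + 7: true
Before t := p - 2: true
Before havoc t: true
Before assert 2*t - 3 ≥ 7: 2*t ≥ 10
Answer: WP = 2*t ≥ 10
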